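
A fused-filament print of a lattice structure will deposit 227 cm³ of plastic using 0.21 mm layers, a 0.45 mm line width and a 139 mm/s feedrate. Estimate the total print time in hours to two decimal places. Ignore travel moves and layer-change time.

4.80 hours

Bead cross-section = 0.21 × 0.45 = 0.0945 mm².
Toolpath length = 227 cm³ / 0.0945 mm² = 227000 / 0.0945 = 2402116.4 mm.
Time extruding = 2402116.4 / 139 = 17281.4 s.
In the requested units: 17281.4 s = 4.80 hours.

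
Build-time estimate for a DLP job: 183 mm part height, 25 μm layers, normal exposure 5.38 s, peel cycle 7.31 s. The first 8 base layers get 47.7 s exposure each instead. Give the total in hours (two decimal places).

Layers = ⌈183/0.025⌉ = 7320.
Burn-in layers = 8 × (47.7 + 7.31), so 440.08 s.
Normal layers = 7312 × (5.38 + 7.31), so 92789.28 s.
Total = 440.08 + 92789.28 = 93229.36 s = 25.90 hours.

25.90 hours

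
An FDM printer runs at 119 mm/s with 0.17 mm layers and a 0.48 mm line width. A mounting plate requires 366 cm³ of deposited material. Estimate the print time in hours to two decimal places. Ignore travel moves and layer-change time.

10.47 hours

Extrusion cross-section = 0.17 × 0.48 = 0.0816 mm².
Path length: 366000 mm³ / 0.0816 mm² → 4485294.1 mm.
Time extruding: 4485294.1 / 119 → 37691.5 s.
In the requested units: 37691.5 s = 10.47 hours.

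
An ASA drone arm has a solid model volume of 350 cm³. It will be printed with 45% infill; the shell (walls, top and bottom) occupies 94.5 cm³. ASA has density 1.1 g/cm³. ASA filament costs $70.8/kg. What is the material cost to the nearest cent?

$16.31

Interior volume = 350 − 94.5 = 255.5 cm³.
Infill volume: 0.45 × 255.5 → 114.975 cm³.
Deposited volume: 94.5 + 114.975 → 209.475 cm³.
Mass = 209.475 × 1.1, so 230.4225 g.
At $70.8/kg: 230.4225/1000 × 70.8 = $16.31.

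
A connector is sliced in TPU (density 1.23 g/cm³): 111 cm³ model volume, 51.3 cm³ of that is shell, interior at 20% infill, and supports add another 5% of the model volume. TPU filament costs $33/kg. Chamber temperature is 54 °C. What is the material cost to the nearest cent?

$2.79

Infill region: 111 − 51.3 → 59.7 cm³.
Deposited infill = 0.20 × 59.7 = 11.94 cm³.
Support = 0.05 × 111 = 5.55 cm³.
Total extruded = 51.3 + 11.94 + 5.55, so 68.79 cm³.
Mass = 68.79 × 1.23 = 84.6117 g.
At $33/kg: 84.6117/1000 × 33 = $2.79.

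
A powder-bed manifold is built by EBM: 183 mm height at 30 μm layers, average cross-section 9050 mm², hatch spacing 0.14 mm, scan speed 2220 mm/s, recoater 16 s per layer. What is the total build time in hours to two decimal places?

76.45 hours

Number of layers: 183 / 0.03 → 6100 (rounded up).
Per-layer scan distance: 9050 / 0.14 → 64642.9 mm.
Beam time per layer = 64642.9 / 2220, so 29.1184 s.
Layer cycle: 29.1184 + 16 → 45.1184 s.
6100 layers × 45.1184 s/layer = 275222.24 s, i.e. 76.45 hours.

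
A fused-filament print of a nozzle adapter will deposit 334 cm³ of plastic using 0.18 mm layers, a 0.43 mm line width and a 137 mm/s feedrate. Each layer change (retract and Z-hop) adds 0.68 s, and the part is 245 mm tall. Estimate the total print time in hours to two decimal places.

9.01 hours

Line area = 0.18 × 0.43, so 0.0774 mm².
Toolpath length = 334 cm³ / 0.0774 mm² = 334000 / 0.0774 = 4315245.5 mm.
Extrusion time = 4315245.5 / 137, so 31498.1 s.
Layers = ⌈245/0.18⌉ = 1362.
Layer-change overhead = 1362 × 0.68, so 926.16 s.
Total = 31498.1 + 926.16 = 32424.26 s = 9.01 hours.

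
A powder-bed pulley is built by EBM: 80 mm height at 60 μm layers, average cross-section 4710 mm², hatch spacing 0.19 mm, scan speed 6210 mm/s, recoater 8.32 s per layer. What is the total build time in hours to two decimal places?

4.56 hours

Layers = ⌈80/0.06⌉ = 1334.
Per-layer scan distance = 4710 / 0.19, so 24789.5 mm.
Per-layer scan time = 24789.5 / 6210 = 3.9919 s.
Per-layer time = 3.9919 + 8.32 = 12.3119 s.
1334 layers × 12.3119 s/layer = 16424.0746 s, i.e. 4.56 hours.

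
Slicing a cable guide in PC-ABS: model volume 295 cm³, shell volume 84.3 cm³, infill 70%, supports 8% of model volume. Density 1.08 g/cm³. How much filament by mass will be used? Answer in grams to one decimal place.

Volume inside the shell = 295 − 84.3 = 210.7 cm³.
Infill deposited = 0.70 × 210.7 = 147.49 cm³.
Support = 0.08 × 295, so 23.6 cm³.
Total printed volume = 84.3 + 147.49 + 23.6 = 255.39 cm³.
Mass = 255.39 × 1.08 = 275.8212 g.

275.8 g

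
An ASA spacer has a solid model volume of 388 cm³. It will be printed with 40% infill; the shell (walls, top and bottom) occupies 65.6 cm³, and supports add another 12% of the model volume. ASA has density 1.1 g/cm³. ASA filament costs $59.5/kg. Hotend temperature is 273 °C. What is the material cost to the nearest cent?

Interior volume = 388 − 65.6, so 322.4 cm³.
Deposited infill: 0.40 × 322.4 → 128.96 cm³.
Support: 0.12 × 388 → 46.56 cm³.
Total printed volume = 65.6 + 128.96 + 46.56 = 241.12 cm³.
Mass: 241.12 × 1.1 → 265.232 g.
Cost = 265.232 g / 1000 × $59.5/kg = $15.78.

$15.78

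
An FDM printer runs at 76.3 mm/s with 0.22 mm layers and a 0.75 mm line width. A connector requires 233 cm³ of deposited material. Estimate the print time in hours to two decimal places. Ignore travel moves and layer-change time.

5.14 hours

Line area = 0.22 × 0.75, so 0.165 mm².
Path length: 233000 mm³ / 0.165 mm² → 1412121.2 mm.
Time extruding = 1412121.2 / 76.3 = 18507.5 s.
That's 18507.5 s → 5.14 hours.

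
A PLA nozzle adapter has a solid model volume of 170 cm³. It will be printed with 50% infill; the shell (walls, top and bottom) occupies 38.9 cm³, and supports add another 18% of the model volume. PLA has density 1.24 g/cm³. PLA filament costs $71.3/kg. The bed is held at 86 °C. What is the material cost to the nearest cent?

Interior volume = 170 − 38.9 = 131.1 cm³.
Infill volume = 0.50 × 131.1 = 65.55 cm³.
Support = 0.18 × 170, so 30.6 cm³.
Total extruded = 38.9 + 65.55 + 30.6, so 135.05 cm³.
Mass = 135.05 × 1.24, so 167.462 g.
At $71.3/kg: 167.462/1000 × 71.3 = $11.94.

$11.94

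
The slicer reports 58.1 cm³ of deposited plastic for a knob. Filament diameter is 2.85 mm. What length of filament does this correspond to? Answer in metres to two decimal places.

9.11 m

Filament cross-section = π × (2.85/2)² = 6.3794 mm².
Length = 58.1 cm³ / 6.3794 mm² = 58100 / 6.3794 = 9107.44 mm = 9.11 m.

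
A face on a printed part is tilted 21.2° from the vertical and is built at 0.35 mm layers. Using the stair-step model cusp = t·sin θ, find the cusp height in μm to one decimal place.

126.6 μm

Cusp = layer height × sin(21.2°) = 0.35 × 0.3616 = 0.12656 mm = 126.6 μm.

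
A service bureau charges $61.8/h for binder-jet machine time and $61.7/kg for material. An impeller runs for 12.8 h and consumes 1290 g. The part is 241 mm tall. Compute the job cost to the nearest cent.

$870.63

Machine-time cost = 61.8 × 12.8 = $791.04.
Material cost: 61.7 × 1290/1000 → $79.593.
Job cost: 791.04 + 79.593 = 870.633 ≈ $870.63.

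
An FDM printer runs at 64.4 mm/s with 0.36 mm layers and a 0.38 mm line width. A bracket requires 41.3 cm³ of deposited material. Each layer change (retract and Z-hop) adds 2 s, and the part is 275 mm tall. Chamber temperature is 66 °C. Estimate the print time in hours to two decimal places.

Extrusion cross-section = 0.36 × 0.38, so 0.1368 mm².
Total extruded path = 41300/0.1368 = 301900.6 mm.
Time extruding = 301900.6 / 64.4, so 4687.9 s.
Number of layers: 275 / 0.36 → 764 (rounded up).
Non-print overhead = 764 × 2 = 1528 s.
Total = 4687.9 + 1528 = 6215.9 s = 1.73 hours.

1.73 hours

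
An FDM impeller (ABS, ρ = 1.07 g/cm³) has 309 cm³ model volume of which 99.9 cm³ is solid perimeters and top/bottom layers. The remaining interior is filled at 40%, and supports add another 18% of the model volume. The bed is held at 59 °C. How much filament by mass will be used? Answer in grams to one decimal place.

255.9 g

Infill region: 309 − 99.9 → 209.1 cm³.
Infill volume: 0.40 × 209.1 → 83.64 cm³.
Support = 0.18 × 309 = 55.62 cm³.
Total extruded = 99.9 + 83.64 + 55.62, so 239.16 cm³.
Mass = 239.16 × 1.07 = 255.9012 g.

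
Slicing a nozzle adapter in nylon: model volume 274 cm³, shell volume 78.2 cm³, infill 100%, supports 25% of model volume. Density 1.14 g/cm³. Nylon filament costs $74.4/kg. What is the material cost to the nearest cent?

$29.05

Interior volume: 274 − 78.2 → 195.8 cm³.
Infill deposited = 1.00 × 195.8 = 195.8 cm³.
Support = 0.25 × 274 = 68.5 cm³.
Total extruded: 78.2 + 195.8 + 68.5 → 342.5 cm³.
Mass = 342.5 × 1.14, so 390.45 g.
Cost = 390.45 g / 1000 × $74.4/kg = $29.05.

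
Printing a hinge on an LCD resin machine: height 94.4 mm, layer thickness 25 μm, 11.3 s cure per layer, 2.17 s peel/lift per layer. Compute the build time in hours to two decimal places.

Number of layers: 94.4 / 0.025 → 3776 (rounded up).
Each layer takes: 11.3 + 2.17 → 13.47 s.
Total = 3776 × 13.47 = 50862.72 s = 14.13 hours.

14.13 hours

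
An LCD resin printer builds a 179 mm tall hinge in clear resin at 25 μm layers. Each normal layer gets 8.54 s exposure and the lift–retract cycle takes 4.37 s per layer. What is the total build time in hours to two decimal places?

Layer count = ceil(179 / 0.025) = 7160.
Cycle time = 8.54 + 4.37, so 12.91 s.
Build time: 7160 × 12.91 s = 92435.6 s, i.e. 25.68 hours.

25.68 hours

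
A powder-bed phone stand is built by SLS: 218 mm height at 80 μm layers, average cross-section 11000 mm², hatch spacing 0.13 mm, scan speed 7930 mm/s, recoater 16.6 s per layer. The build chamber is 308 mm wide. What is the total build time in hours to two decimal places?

20.64 hours

Layers = ⌈218/0.08⌉ = 2725.
Hatch length per layer: 11000 / 0.13 → 84615.4 mm.
Per-layer scan time = 84615.4 / 7930 = 10.6703 s.
Layer cycle: 10.6703 + 16.6 → 27.2703 s.
Build time = 2725 × 27.2703 = 74311.5675 s = 20.64 hours.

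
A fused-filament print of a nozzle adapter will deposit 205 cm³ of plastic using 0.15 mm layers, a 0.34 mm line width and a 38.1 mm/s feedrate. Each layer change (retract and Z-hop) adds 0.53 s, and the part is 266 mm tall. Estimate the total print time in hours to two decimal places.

Bead cross-section = 0.15 × 0.34, so 0.051 mm².
Path length: 205000 mm³ / 0.051 mm² → 4019607.8 mm.
Time extruding = 4019607.8 / 38.1 = 105501.5 s.
Number of layers: 266 / 0.15 → 1774 (rounded up).
Non-print overhead = 1774 × 0.53, so 940.22 s.
Altogether 105501.5 + 940.22 = 106441.72 s, i.e. 29.57 hours.

29.57 hours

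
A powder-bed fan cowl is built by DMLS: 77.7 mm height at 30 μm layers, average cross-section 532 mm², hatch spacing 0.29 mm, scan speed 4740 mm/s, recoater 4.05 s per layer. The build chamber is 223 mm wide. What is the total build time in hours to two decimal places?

3.19 hours

Number of layers: 77.7 / 0.03 → 2590 (rounded up).
Scan path per layer = 532 / 0.29, so 1834.5 mm.
Scan time per layer: 1834.5 / 4740 → 0.387 s.
Per-layer time = 0.387 + 4.05, so 4.437 s.
Total: 2590 × 4.437 s = 11491.83 s → 3.19 hours.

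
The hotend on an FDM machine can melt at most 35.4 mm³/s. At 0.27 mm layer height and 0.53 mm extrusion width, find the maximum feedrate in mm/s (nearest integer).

Extrusion cross-section = 0.27 × 0.53 = 0.1431 mm².
v_max = Q/A = 35.4/0.1431 = 247.38 mm/s → 247 mm/s.

247 mm/s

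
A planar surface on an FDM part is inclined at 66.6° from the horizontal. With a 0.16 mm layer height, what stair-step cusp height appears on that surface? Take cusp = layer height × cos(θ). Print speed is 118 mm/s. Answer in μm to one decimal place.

63.5 μm

Cusp = layer height × cos(66.6°) = 0.16 × 0.3971 = 0.063536 mm = 63.5 μm.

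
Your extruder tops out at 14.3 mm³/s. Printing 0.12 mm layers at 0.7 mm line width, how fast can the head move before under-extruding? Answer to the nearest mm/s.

A: 0.12 × 0.7 → 0.084 mm².
v_max = Q/A = 14.3/0.084 = 170.24 mm/s → 170 mm/s.

170 mm/s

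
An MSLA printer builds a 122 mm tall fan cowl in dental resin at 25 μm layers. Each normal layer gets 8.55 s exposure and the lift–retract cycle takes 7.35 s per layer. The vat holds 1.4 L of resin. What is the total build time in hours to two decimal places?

Layer count = ceil(122 / 0.025) = 4880.
Each layer takes = 8.55 + 7.35 = 15.9 s.
Total = 4880 × 15.9 = 77592 s = 21.55 hours.

21.55 hours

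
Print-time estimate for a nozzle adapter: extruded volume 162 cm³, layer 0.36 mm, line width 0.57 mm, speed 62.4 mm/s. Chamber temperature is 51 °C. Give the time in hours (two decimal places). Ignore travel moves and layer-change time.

3.51 hours

Bead cross-section: 0.36 × 0.57 → 0.2052 mm².
Path length: 162000 mm³ / 0.2052 mm² → 789473.7 mm.
Print-move time = 789473.7 / 62.4, so 12651.8 s.
That's 12651.8 s → 3.51 hours.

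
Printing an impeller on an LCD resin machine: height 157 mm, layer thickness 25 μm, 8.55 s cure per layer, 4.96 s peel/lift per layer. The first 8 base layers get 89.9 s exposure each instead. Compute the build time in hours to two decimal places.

Layers = ⌈157/0.025⌉ = 6280.
Base layers = 8 × (89.9 + 4.96), so 758.88 s.
Regular layers = 6272 × (8.55 + 4.96) = 84734.72 s.
Sum: 758.88 + 84734.72 = 85493.6 s → 23.75 hours.

23.75 hours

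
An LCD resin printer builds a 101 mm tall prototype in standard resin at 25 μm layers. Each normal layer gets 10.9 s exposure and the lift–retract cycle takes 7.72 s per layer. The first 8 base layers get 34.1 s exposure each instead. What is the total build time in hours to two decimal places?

Layer count = ceil(101 / 0.025) = 4040.
Bottom layers = 8 × (34.1 + 7.72) = 334.56 s.
Regular layers = 4032 × (10.9 + 7.72) = 75075.84 s.
Sum: 334.56 + 75075.84 = 75410.4 s → 20.95 hours.

20.95 hours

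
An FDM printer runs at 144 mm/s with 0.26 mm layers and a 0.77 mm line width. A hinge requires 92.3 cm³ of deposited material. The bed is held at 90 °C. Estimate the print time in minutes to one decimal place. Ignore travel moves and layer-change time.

Extrusion cross-section = 0.26 × 0.77 = 0.2002 mm².
Total extruded path = 92300/0.2002 = 461039 mm.
Time extruding = 461039 / 144, so 3201.7 s.
3201.7 s = 53.4 minutes.

53.4 minutes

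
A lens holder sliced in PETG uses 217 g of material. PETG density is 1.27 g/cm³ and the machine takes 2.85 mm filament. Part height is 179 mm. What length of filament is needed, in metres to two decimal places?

Volume = 217 g / 1.27 g·cm⁻³ = 170.8661 cm³ = 170866.1 mm³.
A = π r² = π × 1.425² = 6.3794 mm².
Length = 170866.1 / 6.3794 = 26784.04 mm = 26.78 m.

26.78 m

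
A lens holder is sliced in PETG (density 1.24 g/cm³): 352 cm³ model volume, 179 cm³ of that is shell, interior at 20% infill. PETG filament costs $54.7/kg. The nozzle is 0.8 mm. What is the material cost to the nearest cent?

Volume inside the shell = 352 − 179, so 173 cm³.
Infill deposited = 0.20 × 173 = 34.6 cm³.
Total printed volume = 179 + 34.6, so 213.6 cm³.
Mass: 213.6 × 1.24 → 264.864 g.
Cost = 264.864 g / 1000 × $54.7/kg = $14.49.

$14.49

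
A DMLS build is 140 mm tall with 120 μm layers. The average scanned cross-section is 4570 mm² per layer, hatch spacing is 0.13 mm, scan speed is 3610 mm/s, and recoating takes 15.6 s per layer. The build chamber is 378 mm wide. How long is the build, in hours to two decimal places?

8.21 hours

Layers = ⌈140/0.12⌉ = 1167.
Per-layer scan distance = 4570 / 0.13, so 35153.8 mm.
Laser time per layer = 35153.8 / 3610, so 9.7379 s.
Time per layer = 9.7379 + 15.6, so 25.3379 s.
1167 layers × 25.3379 s/layer = 29569.3293 s, i.e. 8.21 hours.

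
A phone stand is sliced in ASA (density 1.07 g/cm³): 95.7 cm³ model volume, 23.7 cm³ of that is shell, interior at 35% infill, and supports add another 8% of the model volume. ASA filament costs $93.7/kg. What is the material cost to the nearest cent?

$5.67

Interior volume = 95.7 − 23.7 = 72 cm³.
Infill deposited: 0.35 × 72 → 25.2 cm³.
Support: 0.08 × 95.7 → 7.656 cm³.
Total printed volume = 23.7 + 25.2 + 7.656, so 56.556 cm³.
Mass = 56.556 × 1.07, so 60.51492 g.
At $93.7/kg: 60.51492/1000 × 93.7 = $5.67.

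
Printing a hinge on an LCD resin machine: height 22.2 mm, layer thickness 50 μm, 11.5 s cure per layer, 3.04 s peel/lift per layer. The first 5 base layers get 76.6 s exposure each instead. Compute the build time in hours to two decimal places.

1.88 hours

Layer count = ceil(22.2 / 0.05) = 444.
Base layers = 5 × (76.6 + 3.04) = 398.2 s.
Remaining layers = 439 × (11.5 + 3.04), so 6383.06 s.
Total = 398.2 + 6383.06 = 6781.26 s = 1.88 hours.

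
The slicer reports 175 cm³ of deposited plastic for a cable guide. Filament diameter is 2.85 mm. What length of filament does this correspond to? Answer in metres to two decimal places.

27.43 m

Cross-section of 2.85 mm filament: π·(2.85/2)² = 6.3794 mm².
Length = 175 cm³ / 6.3794 mm² = 175000 / 6.3794 = 27432.05 mm = 27.43 m.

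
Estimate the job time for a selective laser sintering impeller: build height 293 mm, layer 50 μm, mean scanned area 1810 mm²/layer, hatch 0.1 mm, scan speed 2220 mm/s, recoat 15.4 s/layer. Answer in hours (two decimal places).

Layers = ⌈293/0.05⌉ = 5860.
Scan path per layer = 1810 / 0.1 = 18100 mm.
Scan time per layer: 18100 / 2220 → 8.1532 s.
Time per layer: 8.1532 + 15.4 → 23.5532 s.
5860 layers × 23.5532 s/layer = 138021.752 s, i.e. 38.34 hours.

38.34 hours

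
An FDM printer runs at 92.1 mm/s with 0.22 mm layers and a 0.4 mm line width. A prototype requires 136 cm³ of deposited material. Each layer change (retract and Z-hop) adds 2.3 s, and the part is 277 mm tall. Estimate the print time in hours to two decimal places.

5.47 hours

Bead cross-section = 0.22 × 0.4, so 0.088 mm².
Total extruded path = 136000/0.088 = 1545454.5 mm.
Extrusion time = 1545454.5 / 92.1 = 16780.2 s.
Number of layers: 277 / 0.22 → 1260 (rounded up).
Z-hop total = 1260 × 2.3, so 2898 s.
Altogether 16780.2 + 2898 = 19678.2 s, i.e. 5.47 hours.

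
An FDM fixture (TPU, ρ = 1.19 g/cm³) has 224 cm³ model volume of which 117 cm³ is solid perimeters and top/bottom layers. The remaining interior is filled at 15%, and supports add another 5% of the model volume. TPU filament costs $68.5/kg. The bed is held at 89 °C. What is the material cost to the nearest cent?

Volume inside the shell: 224 − 117 → 107 cm³.
Deposited infill = 0.15 × 107, so 16.05 cm³.
Support = 0.05 × 224 = 11.2 cm³.
Total extruded = 117 + 16.05 + 11.2 = 144.25 cm³.
Mass = 144.25 × 1.19 = 171.6575 g.
Cost = 171.6575 g / 1000 × $68.5/kg = $11.76.

$11.76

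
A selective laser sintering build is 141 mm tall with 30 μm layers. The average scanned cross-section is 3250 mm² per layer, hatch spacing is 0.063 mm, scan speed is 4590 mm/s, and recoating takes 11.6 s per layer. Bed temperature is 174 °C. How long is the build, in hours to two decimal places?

Number of layers: 141 / 0.03 → 4700 (rounded up).
Scan path per layer = 3250 / 0.063, so 51587.3 mm.
Laser time per layer = 51587.3 / 4590, so 11.2391 s.
Layer cycle = 11.2391 + 11.6, so 22.8391 s.
Total: 4700 × 22.8391 s = 107343.77 s → 29.82 hours.

29.82 hours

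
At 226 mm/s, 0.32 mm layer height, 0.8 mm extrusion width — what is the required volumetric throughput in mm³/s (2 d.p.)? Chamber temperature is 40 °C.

57.86

Extrusion cross-section = 0.32 × 0.8 = 0.256 mm².
Volumetric flow = 226 × 0.256 = 57.86 mm³/s.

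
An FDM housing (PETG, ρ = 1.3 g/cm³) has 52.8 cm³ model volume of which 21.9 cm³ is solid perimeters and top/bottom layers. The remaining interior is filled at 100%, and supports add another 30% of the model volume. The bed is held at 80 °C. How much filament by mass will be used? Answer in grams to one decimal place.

89.2 g

Interior volume = 52.8 − 21.9 = 30.9 cm³.
Infill volume: 1.00 × 30.9 → 30.9 cm³.
Support: 0.30 × 52.8 → 15.84 cm³.
Total printed volume = 21.9 + 30.9 + 15.84, so 68.64 cm³.
Mass = 68.64 × 1.3 = 89.232 g.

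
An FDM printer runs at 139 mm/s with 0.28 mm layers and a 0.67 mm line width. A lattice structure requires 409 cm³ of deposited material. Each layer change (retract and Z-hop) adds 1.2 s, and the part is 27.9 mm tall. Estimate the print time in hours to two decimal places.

4.39 hours

Extrusion cross-section = 0.28 × 0.67 = 0.1876 mm².
Total extruded path = 409000/0.1876 = 2180170.6 mm.
Print-move time: 2180170.6 / 139 → 15684.7 s.
Layers = ⌈27.9/0.28⌉ = 100.
Layer-change overhead = 100 × 1.2 = 120 s.
Total = 15684.7 + 120 = 15804.7 s = 4.39 hours.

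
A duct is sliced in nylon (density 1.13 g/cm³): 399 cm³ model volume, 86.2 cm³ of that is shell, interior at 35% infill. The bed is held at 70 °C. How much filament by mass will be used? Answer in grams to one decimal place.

Volume inside the shell = 399 − 86.2, so 312.8 cm³.
Infill volume = 0.35 × 312.8 = 109.48 cm³.
Total printed volume = 86.2 + 109.48, so 195.68 cm³.
Mass = 195.68 × 1.13, so 221.1184 g.

221.1 g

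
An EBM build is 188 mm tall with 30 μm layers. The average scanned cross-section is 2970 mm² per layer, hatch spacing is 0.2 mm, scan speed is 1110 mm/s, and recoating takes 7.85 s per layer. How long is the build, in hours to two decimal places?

Layer count = ceil(188 / 0.03) = 6267.
Scan path per layer = 2970 / 0.2, so 14850 mm.
Beam time per layer: 14850 / 1110 → 13.3784 s.
Time per layer: 13.3784 + 7.85 → 21.2284 s.
6267 layers × 21.2284 s/layer = 133038.3828 s, i.e. 36.96 hours.

36.96 hours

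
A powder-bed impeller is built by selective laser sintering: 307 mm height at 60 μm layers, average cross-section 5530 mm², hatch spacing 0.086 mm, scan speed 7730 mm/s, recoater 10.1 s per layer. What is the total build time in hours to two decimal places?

Layers = ⌈307/0.06⌉ = 5117.
Scan path per layer: 5530 / 0.086 → 64302.3 mm.
Scan time per layer = 64302.3 / 7730 = 8.3185 s.
Per-layer time = 8.3185 + 10.1, so 18.4185 s.
Total: 5117 × 18.4185 s = 94247.4645 s → 26.18 hours.

26.18 hours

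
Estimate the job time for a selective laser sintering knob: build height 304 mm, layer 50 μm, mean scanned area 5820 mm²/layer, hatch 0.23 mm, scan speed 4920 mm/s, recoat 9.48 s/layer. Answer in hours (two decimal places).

Layer count = ceil(304 / 0.05) = 6080.
Scan path per layer = 5820 / 0.23, so 25304.3 mm.
Per-layer scan time: 25304.3 / 4920 → 5.1432 s.
Per-layer time = 5.1432 + 9.48 = 14.6232 s.
Total: 6080 × 14.6232 s = 88909.056 s → 24.70 hours.

24.70 hours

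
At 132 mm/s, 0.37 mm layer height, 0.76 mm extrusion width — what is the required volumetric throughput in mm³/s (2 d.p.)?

Bead cross-section: 0.37 × 0.76 → 0.2812 mm².
Volumetric flow = 132 × 0.2812 = 37.12 mm³/s.

37.12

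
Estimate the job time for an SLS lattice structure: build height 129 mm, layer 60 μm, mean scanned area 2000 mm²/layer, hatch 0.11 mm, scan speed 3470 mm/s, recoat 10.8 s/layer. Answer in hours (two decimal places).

Number of layers: 129 / 0.06 → 2150 (rounded up).
Scan path per layer = 2000 / 0.11, so 18181.8 mm.
Laser time per layer: 18181.8 / 3470 → 5.2397 s.
Time per layer: 5.2397 + 10.8 → 16.0397 s.
Total: 2150 × 16.0397 s = 34485.355 s → 9.58 hours.

9.58 hours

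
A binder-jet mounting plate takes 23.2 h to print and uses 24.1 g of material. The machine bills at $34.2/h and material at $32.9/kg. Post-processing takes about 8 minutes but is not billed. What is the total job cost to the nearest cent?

Machine cost = 34.2 × 23.2, so $793.44.
Material cost = 32.9 × 24.1/1000, so $0.79289.
Total = 793.44 + 0.79289 = 794.23289 ≈ $794.23.

$794.23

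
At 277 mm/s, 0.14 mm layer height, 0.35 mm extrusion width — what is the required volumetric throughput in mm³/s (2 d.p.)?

A: 0.14 × 0.35 → 0.049 mm².
Q = v·A = 277 × 0.049 = 13.57 mm³/s.

13.57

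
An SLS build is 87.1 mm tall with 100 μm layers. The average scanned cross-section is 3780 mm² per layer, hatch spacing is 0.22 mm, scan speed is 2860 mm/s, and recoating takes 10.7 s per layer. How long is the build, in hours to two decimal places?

4.04 hours

Layers = ⌈87.1/0.1⌉ = 871.
Per-layer scan distance = 3780 / 0.22 = 17181.8 mm.
Scan time per layer = 17181.8 / 2860 = 6.0076 s.
Per-layer time = 6.0076 + 10.7 = 16.7076 s.
Total: 871 × 16.7076 s = 14552.3196 s → 4.04 hours.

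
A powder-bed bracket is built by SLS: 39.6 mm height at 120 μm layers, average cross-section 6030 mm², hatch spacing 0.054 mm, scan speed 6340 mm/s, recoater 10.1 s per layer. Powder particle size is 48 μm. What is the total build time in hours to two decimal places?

2.54 hours

Layer count = ceil(39.6 / 0.12) = 330.
Scan path per layer: 6030 / 0.054 → 111666.7 mm.
Per-layer scan time = 111666.7 / 6340 = 17.613 s.
Layer cycle = 17.613 + 10.1, so 27.713 s.
Total: 330 × 27.713 s = 9145.29 s → 2.54 hours.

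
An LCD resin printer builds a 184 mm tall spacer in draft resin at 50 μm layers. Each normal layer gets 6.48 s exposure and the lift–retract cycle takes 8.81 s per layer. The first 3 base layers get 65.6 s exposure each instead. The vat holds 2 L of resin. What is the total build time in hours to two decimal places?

15.68 hours

Layers = ⌈184/0.05⌉ = 3680.
Bottom layers = 3 × (65.6 + 8.81) = 223.23 s.
Regular layers = 3677 × (6.48 + 8.81) = 56221.33 s.
Sum: 223.23 + 56221.33 = 56444.56 s → 15.68 hours.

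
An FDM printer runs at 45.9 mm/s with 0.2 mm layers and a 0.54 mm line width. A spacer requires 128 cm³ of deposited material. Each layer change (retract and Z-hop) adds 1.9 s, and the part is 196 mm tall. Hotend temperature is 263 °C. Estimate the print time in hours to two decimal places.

7.69 hours

Extrusion cross-section: 0.2 × 0.54 → 0.108 mm².
Total extruded path = 128000/0.108 = 1185185.2 mm.
Time extruding = 1185185.2 / 45.9, so 25821 s.
Layers = ⌈196/0.2⌉ = 980.
Layer-change overhead: 980 × 1.9 → 1862 s.
Total = 25821 + 1862 = 27683 s = 7.69 hours.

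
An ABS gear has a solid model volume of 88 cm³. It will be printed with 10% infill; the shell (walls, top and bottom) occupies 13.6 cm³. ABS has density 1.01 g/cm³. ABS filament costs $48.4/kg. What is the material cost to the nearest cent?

$1.03

Infill region = 88 − 13.6, so 74.4 cm³.
Infill deposited = 0.10 × 74.4, so 7.44 cm³.
Deposited volume = 13.6 + 7.44 = 21.04 cm³.
Mass = 21.04 × 1.01 = 21.2504 g.
At $48.4/kg: 21.2504/1000 × 48.4 = $1.03.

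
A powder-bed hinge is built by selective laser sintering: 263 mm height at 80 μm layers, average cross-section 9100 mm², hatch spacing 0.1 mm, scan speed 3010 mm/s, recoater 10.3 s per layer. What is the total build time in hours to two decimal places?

37.02 hours

Layers = ⌈263/0.08⌉ = 3288.
Hatch length per layer = 9100 / 0.1 = 91000 mm.
Per-layer scan time: 91000 / 3010 → 30.2326 s.
Layer cycle = 30.2326 + 10.3 = 40.5326 s.
Total: 3288 × 40.5326 s = 133271.1888 s → 37.02 hours.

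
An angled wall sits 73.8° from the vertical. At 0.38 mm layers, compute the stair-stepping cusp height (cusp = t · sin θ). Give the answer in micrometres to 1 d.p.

h_c = t·sin θ = 0.38 × 0.9603 = 0.364914 mm (364.9 μm).

364.9 μm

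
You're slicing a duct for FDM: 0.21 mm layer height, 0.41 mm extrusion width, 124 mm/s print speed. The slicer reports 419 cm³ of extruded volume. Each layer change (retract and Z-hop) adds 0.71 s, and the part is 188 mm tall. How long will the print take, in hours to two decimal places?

11.08 hours

Line area = 0.21 × 0.41 = 0.0861 mm².
Total extruded path = 419000/0.0861 = 4866434.4 mm.
Extrusion time = 4866434.4 / 124 = 39245.4 s.
Layer count = ceil(188 / 0.21) = 896.
Z-hop total = 896 × 0.71, so 636.16 s.
Altogether 39245.4 + 636.16 = 39881.56 s, i.e. 11.08 hours.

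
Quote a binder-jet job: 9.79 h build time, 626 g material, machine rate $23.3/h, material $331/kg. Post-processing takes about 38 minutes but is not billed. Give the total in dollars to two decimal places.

Machine cost: 23.3 × 9.79 → $228.107.
Material charge = 331 × 626/1000, so $207.206.
Job cost: 228.107 + 207.206 = 435.313 ≈ $435.31.

$435.31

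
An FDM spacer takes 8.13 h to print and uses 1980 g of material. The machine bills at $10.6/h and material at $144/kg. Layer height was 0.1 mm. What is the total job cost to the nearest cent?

Machine cost = 10.6 × 8.13 = $86.178.
Material charge: 144 × 1980/1000 → $285.12.
Job cost: 86.178 + 285.12 = 371.298 ≈ $371.30.

$371.30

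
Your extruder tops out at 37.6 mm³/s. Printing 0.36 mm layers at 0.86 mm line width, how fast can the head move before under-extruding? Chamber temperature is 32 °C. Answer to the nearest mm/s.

121 mm/s

Extrusion cross-section = 0.36 × 0.86 = 0.3096 mm².
Max speed = 37.6 / 0.3096 = 121.45 ≈ 121 mm/s.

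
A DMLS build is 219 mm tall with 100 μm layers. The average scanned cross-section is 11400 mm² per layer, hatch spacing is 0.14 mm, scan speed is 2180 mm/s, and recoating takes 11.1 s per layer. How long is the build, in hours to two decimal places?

29.48 hours

Layer count = ceil(219 / 0.1) = 2190.
Per-layer scan distance = 11400 / 0.14, so 81428.6 mm.
Per-layer scan time = 81428.6 / 2180 = 37.3526 s.
Per-layer time: 37.3526 + 11.1 → 48.4526 s.
Total: 2190 × 48.4526 s = 106111.194 s → 29.48 hours.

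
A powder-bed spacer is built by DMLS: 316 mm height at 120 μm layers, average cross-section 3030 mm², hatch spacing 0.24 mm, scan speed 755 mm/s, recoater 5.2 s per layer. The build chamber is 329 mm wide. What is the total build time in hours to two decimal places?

16.04 hours

Layers = ⌈316/0.12⌉ = 2634.
Per-layer scan distance = 3030 / 0.24 = 12625 mm.
Per-layer scan time = 12625 / 755, so 16.7219 s.
Per-layer time = 16.7219 + 5.2 = 21.9219 s.
2634 layers × 21.9219 s/layer = 57742.2846 s, i.e. 16.04 hours.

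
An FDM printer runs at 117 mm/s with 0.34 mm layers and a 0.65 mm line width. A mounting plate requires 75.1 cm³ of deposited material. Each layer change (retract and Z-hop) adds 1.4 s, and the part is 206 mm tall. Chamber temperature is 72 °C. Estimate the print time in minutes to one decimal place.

Extrusion cross-section: 0.34 × 0.65 → 0.221 mm².
Total extruded path = 75100/0.221 = 339819 mm.
Time extruding: 339819 / 117 → 2904.4 s.
Layer count = ceil(206 / 0.34) = 606.
Non-print overhead: 606 × 1.4 → 848.4 s.
Altogether 2904.4 + 848.4 = 3752.8 s, i.e. 62.5 minutes.

62.5 minutes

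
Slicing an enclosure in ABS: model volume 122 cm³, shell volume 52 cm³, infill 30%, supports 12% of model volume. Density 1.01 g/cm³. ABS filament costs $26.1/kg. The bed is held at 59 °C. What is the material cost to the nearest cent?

Interior volume = 122 − 52 = 70 cm³.
Infill deposited: 0.30 × 70 → 21 cm³.
Support = 0.12 × 122 = 14.64 cm³.
Deposited volume: 52 + 21 + 14.64 → 87.64 cm³.
Mass: 87.64 × 1.01 → 88.5164 g.
Cost = 88.5164 g / 1000 × $26.1/kg = $2.31.

$2.31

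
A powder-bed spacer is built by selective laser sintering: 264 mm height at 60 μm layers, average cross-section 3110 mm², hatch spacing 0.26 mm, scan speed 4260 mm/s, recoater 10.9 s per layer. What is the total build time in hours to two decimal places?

Layers = ⌈264/0.06⌉ = 4400.
Hatch length per layer = 3110 / 0.26, so 11961.5 mm.
Laser time per layer = 11961.5 / 4260 = 2.8079 s.
Per-layer time = 2.8079 + 10.9, so 13.7079 s.
4400 layers × 13.7079 s/layer = 60314.76 s, i.e. 16.75 hours.

16.75 hours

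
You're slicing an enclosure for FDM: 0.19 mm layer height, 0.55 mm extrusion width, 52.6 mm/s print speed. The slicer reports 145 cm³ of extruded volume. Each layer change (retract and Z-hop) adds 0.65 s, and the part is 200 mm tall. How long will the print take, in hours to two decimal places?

7.52 hours

Extrusion cross-section = 0.19 × 0.55 = 0.1045 mm².
Path length: 145000 mm³ / 0.1045 mm² → 1387559.8 mm.
Print-move time: 1387559.8 / 52.6 → 26379.5 s.
Layer count = ceil(200 / 0.19) = 1053.
Z-hop total = 1053 × 0.65, so 684.45 s.
Altogether 26379.5 + 684.45 = 27063.95 s, i.e. 7.52 hours.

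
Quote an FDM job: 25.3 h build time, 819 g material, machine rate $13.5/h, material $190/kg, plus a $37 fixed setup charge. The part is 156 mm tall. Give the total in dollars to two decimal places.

$534.16

Time charge = 13.5 × 25.3, so $341.55.
Material cost: 190 × 819/1000 → $155.61.
Adding setup: 341.55 + 155.61 + 37 → $534.16.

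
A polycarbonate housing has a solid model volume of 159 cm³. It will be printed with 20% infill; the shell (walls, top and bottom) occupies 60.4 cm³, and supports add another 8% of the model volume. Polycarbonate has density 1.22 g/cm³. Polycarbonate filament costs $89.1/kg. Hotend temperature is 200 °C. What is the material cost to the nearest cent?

$10.09

Volume inside the shell = 159 − 60.4 = 98.6 cm³.
Deposited infill = 0.20 × 98.6, so 19.72 cm³.
Support = 0.08 × 159, so 12.72 cm³.
Total extruded: 60.4 + 19.72 + 12.72 → 92.84 cm³.
Mass: 92.84 × 1.22 → 113.2648 g.
At $89.1/kg: 113.2648/1000 × 89.1 = $10.09.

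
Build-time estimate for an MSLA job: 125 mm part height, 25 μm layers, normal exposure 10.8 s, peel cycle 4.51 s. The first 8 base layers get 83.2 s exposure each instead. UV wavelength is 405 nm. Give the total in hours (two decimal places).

Number of layers: 125 / 0.025 → 5000 (rounded up).
Burn-in layers: 8 × (83.2 + 4.51) → 701.68 s.
Normal layers: 4992 × (10.8 + 4.51) → 76427.52 s.
Sum: 701.68 + 76427.52 = 77129.2 s → 21.42 hours.

21.42 hours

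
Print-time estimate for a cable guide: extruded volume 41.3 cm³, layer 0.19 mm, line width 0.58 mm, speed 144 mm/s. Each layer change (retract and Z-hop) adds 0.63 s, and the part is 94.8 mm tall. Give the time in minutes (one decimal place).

Line area: 0.19 × 0.58 → 0.1102 mm².
Total extruded path = 41300/0.1102 = 374773.1 mm.
Extrusion time: 374773.1 / 144 → 2602.6 s.
Number of layers: 94.8 / 0.19 → 499 (rounded up).
Z-hop total: 499 × 0.63 → 314.37 s.
Total = 2602.6 + 314.37 = 2916.97 s = 48.6 minutes.

48.6 minutes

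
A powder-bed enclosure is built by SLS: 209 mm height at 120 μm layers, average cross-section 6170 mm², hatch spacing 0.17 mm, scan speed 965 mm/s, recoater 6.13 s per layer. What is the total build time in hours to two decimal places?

21.17 hours

Layer count = ceil(209 / 0.12) = 1742.
Hatch length per layer = 6170 / 0.17, so 36294.1 mm.
Laser time per layer = 36294.1 / 965 = 37.6105 s.
Layer cycle = 37.6105 + 6.13 = 43.7405 s.
Build time = 1742 × 43.7405 = 76195.951 s = 21.17 hours.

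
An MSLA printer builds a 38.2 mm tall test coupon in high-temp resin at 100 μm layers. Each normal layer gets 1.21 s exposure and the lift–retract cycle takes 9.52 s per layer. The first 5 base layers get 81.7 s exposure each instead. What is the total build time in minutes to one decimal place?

75.0 minutes

Layer count = ceil(38.2 / 0.1) = 382.
Bottom layers = 5 × (81.7 + 9.52) = 456.1 s.
Regular layers = 377 × (1.21 + 9.52) = 4045.21 s.
Sum: 456.1 + 4045.21 = 4501.31 s → 75.0 minutes.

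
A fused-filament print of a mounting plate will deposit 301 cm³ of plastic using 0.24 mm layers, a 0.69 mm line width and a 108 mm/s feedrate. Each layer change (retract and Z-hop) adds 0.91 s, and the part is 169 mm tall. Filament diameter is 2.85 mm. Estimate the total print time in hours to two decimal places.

Bead cross-section: 0.24 × 0.69 → 0.1656 mm².
Toolpath length = 301 cm³ / 0.1656 mm² = 301000 / 0.1656 = 1817632.9 mm.
Time extruding = 1817632.9 / 108, so 16829.9 s.
Layer count = ceil(169 / 0.24) = 705.
Non-print overhead = 705 × 0.91, so 641.55 s.
Total = 16829.9 + 641.55 = 17471.45 s = 4.85 hours.

4.85 hours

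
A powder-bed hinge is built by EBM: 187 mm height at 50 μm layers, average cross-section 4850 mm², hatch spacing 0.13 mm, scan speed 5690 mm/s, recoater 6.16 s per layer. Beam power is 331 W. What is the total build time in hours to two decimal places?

Number of layers: 187 / 0.05 → 3740 (rounded up).
Per-layer scan distance = 4850 / 0.13, so 37307.7 mm.
Scan time per layer: 37307.7 / 5690 → 6.5567 s.
Per-layer time = 6.5567 + 6.16, so 12.7167 s.
Build time = 3740 × 12.7167 = 47560.458 s = 13.21 hours.

13.21 hours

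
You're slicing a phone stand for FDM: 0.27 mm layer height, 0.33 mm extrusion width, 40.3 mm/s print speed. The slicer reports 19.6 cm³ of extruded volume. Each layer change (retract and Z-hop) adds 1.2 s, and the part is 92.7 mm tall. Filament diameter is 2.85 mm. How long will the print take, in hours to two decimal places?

Bead cross-section = 0.27 × 0.33 = 0.0891 mm².
Total extruded path = 19600/0.0891 = 219977.6 mm.
Extrusion time = 219977.6 / 40.3 = 5458.5 s.
Layers = ⌈92.7/0.27⌉ = 344.
Non-print overhead = 344 × 1.2 = 412.8 s.
Altogether 5458.5 + 412.8 = 5871.3 s, i.e. 1.63 hours.

1.63 hours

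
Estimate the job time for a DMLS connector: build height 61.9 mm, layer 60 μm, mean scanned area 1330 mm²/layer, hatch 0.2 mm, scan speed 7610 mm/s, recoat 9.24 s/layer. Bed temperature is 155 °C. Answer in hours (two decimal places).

Layers = ⌈61.9/0.06⌉ = 1032.
Scan path per layer = 1330 / 0.2 = 6650 mm.
Laser time per layer = 6650 / 7610 = 0.8739 s.
Layer cycle = 0.8739 + 9.24, so 10.1139 s.
1032 layers × 10.1139 s/layer = 10437.5448 s, i.e. 2.90 hours.

2.90 hours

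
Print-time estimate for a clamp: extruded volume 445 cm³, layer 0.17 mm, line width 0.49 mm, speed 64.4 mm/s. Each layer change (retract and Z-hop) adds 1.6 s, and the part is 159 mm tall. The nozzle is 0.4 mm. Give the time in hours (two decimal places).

Bead cross-section = 0.17 × 0.49 = 0.0833 mm².
Path length: 445000 mm³ / 0.0833 mm² → 5342136.9 mm.
Print-move time = 5342136.9 / 64.4 = 82952.4 s.
Layers = ⌈159/0.17⌉ = 936.
Layer-change overhead = 936 × 1.6, so 1497.6 s.
Altogether 82952.4 + 1497.6 = 84450 s, i.e. 23.46 hours.

23.46 hours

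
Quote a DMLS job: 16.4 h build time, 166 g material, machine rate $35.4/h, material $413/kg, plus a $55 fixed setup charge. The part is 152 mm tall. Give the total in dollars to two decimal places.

Machine cost = 35.4 × 16.4, so $580.56.
Material cost = 413 × 166/1000, so $68.558.
Adding setup: 580.56 + 68.558 + 55 → 704.118 ≈ $704.12.

$704.12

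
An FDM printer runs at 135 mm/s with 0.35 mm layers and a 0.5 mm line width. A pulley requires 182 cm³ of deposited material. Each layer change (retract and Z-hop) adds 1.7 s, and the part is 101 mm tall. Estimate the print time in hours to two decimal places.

Bead cross-section = 0.35 × 0.5 = 0.175 mm².
Total extruded path = 182000/0.175 = 1040000 mm.
Print-move time = 1040000 / 135, so 7703.7 s.
Layer count = ceil(101 / 0.35) = 289.
Non-print overhead = 289 × 1.7 = 491.3 s.
Total = 7703.7 + 491.3 = 8195 s = 2.28 hours.

2.28 hours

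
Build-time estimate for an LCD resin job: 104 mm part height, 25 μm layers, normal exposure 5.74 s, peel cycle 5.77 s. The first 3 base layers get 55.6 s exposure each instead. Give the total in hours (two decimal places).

13.34 hours

Layer count = ceil(104 / 0.025) = 4160.
Bottom layers: 3 × (55.6 + 5.77) → 184.11 s.
Remaining layers: 4157 × (5.74 + 5.77) → 47847.07 s.
Sum: 184.11 + 47847.07 = 48031.18 s → 13.34 hours.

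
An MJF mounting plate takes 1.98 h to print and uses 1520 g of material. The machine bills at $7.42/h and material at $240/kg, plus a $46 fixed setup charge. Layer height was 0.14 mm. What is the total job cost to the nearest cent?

$425.49

Time charge = 7.42 × 1.98 = $14.6916.
Feedstock cost: 240 × 1520/1000 → $364.80.
Adding setup: 14.6916 + 364.80 + 46 → 425.4916 ≈ $425.49.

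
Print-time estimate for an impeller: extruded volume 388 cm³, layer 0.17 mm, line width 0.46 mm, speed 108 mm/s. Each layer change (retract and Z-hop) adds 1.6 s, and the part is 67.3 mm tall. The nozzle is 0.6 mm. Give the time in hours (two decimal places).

Extrusion cross-section: 0.17 × 0.46 → 0.0782 mm².
Path length: 388000 mm³ / 0.0782 mm² → 4961636.8 mm.
Extrusion time = 4961636.8 / 108 = 45941.1 s.
Layer count = ceil(67.3 / 0.17) = 396.
Z-hop total: 396 × 1.6 → 633.6 s.
Altogether 45941.1 + 633.6 = 46574.7 s, i.e. 12.94 hours.

12.94 hours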